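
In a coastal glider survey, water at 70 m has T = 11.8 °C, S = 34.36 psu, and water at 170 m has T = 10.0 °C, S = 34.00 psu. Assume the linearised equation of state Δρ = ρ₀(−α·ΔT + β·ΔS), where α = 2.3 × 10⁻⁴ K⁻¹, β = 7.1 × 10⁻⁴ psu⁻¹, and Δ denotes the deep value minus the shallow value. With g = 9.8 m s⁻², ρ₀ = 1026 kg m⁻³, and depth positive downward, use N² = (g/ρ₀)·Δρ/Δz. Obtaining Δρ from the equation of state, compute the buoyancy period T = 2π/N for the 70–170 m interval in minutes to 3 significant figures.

ΔT = -1.8 K, ΔS = -0.36 psu (deep − shallow).
Δρ/ρ₀ = −αΔT + βΔS = 4.14 × 10⁻⁴ − 2.556 × 10⁻⁴ = 1.584 × 10⁻⁴, so Δρ ≈ 0.1625 kg m⁻³.
N² = (g/ρ₀)·Δρ/Δz = g·(Δρ/ρ₀)/Δz = 9.8 × 1.584 × 10⁻⁴ / 100 = 1.5523 × 10⁻⁵ s⁻².
N = √(1.5523 × 10⁻⁵) = 3.9399 × 10⁻³ rad s⁻¹ → T = 2π/N = 1.5948 × 10³ s = 26.580 min ≈ 26.6 min.

26.6 min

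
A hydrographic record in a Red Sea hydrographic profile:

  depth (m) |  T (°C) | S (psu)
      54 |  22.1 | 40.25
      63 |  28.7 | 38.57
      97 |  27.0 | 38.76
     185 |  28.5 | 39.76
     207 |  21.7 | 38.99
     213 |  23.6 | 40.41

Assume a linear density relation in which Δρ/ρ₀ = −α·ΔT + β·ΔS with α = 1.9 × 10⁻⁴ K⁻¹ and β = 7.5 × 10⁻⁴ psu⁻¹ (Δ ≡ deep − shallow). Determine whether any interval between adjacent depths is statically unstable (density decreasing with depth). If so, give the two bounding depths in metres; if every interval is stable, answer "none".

54–63 m

Evaluate Δρ/ρ₀ = −αΔT + βΔS across each adjacent pair:
  54–63 m: −αΔT+βΔS = −(1.9 × 10⁻⁴)(+6.6)+(7.5 × 10⁻⁴)(-1.68) = -2.5 × 10⁻³ → UNSTABLE
  63–97 m: −αΔT+βΔS = −(1.9 × 10⁻⁴)(-1.7)+(7.5 × 10⁻⁴)(+0.19) = 4.7 × 10⁻⁴ → stable
  97–185 m: −αΔT+βΔS = −(1.9 × 10⁻⁴)(+1.5)+(7.5 × 10⁻⁴)(+1.00) = 4.7 × 10⁻⁴ → stable
  185–207 m: −αΔT+βΔS = −(1.9 × 10⁻⁴)(-6.8)+(7.5 × 10⁻⁴)(-0.77) = 7.1 × 10⁻⁴ → stable
  207–213 m: −αΔT+βΔS = −(1.9 × 10⁻⁴)(+1.9)+(7.5 × 10⁻⁴)(+1.42) = 7.0 × 10⁻⁴ → stable
The 54–63 m interval has Δρ < 0: lighter water underlies denser water.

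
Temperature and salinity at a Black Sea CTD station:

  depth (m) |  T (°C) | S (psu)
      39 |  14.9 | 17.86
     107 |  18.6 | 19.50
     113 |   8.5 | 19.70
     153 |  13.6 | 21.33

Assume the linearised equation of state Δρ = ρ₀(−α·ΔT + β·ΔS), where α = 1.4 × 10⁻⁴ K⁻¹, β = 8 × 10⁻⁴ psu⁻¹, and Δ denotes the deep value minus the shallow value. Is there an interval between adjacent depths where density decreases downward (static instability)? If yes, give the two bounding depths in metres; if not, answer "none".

Evaluate Δρ/ρ₀ = −αΔT + βΔS across each adjacent pair:
  39–107 m: −αΔT+βΔS = −(1.4 × 10⁻⁴)(+3.7)+(8 × 10⁻⁴)(+1.64) = 7.9 × 10⁻⁴ → stable
  107–113 m: −αΔT+βΔS = −(1.4 × 10⁻⁴)(-10.1)+(8 × 10⁻⁴)(+0.20) = 1.6 × 10⁻³ → stable
  113–153 m: −αΔT+βΔS = −(1.4 × 10⁻⁴)(+5.1)+(8 × 10⁻⁴)(+1.63) = 5.9 × 10⁻⁴ → stable
Every interval has Δρ > 0: the column is stably stratified throughout.

none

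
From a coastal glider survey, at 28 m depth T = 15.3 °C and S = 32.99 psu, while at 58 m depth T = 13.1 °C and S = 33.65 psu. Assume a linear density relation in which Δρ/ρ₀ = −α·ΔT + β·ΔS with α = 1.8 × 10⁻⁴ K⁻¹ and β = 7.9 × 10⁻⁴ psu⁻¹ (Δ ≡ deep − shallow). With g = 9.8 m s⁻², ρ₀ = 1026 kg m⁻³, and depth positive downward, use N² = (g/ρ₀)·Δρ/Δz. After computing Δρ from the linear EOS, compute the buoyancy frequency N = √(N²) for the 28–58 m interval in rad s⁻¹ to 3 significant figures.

0.0173 rad s⁻¹

ΔT = -2.2 K, ΔS = +0.66 psu (deep − shallow).
Δρ/ρ₀ = −αΔT + βΔS = 3.96 × 10⁻⁴ + 5.214 × 10⁻⁴ = 9.174 × 10⁻⁴, so Δρ ≈ 0.9413 kg m⁻³.
N² = (g/ρ₀)·Δρ/Δz = g·(Δρ/ρ₀)/Δz = 9.8 × 9.174 × 10⁻⁴ / 30 = 2.9968 × 10⁻⁴ s⁻².
N = √(2.9968 × 10⁻⁴) = 0.017311 rad s⁻¹ ≈ 0.0173 rad s⁻¹.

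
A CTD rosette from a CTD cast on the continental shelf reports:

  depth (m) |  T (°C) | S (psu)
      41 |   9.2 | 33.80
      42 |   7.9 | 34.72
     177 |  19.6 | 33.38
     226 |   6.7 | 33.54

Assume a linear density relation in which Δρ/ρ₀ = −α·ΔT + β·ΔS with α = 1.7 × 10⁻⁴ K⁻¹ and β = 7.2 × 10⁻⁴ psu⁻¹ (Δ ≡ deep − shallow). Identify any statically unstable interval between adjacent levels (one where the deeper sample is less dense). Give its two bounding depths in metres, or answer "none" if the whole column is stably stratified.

42–177 m

Evaluate Δρ/ρ₀ = −αΔT + βΔS across each adjacent pair:
  41–42 m: −αΔT+βΔS = −(1.7 × 10⁻⁴)(-1.3)+(7.2 × 10⁻⁴)(+0.92) = 8.8 × 10⁻⁴ → stable
  42–177 m: −αΔT+βΔS = −(1.7 × 10⁻⁴)(+11.7)+(7.2 × 10⁻⁴)(-1.34) = -3.0 × 10⁻³ → UNSTABLE
  177–226 m: −αΔT+βΔS = −(1.7 × 10⁻⁴)(-12.9)+(7.2 × 10⁻⁴)(+0.16) = 2.3 × 10⁻³ → stable
The 42–177 m interval has Δρ < 0: lighter water underlies denser water.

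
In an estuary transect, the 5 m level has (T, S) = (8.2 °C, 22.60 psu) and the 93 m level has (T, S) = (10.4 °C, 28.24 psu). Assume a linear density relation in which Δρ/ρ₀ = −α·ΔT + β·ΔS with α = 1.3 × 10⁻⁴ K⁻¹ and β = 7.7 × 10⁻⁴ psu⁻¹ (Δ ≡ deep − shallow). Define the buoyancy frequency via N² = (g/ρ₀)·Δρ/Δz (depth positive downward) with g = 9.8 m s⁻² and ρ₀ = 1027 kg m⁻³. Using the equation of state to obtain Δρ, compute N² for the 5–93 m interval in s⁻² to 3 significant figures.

4.52 × 10⁻⁴ s⁻²

ΔT = +2.2 K, ΔS = +5.64 psu (deep − shallow).
Δρ/ρ₀ = −αΔT + βΔS = -2.86 × 10⁻⁴ + 4.3428 × 10⁻³ = 4.0568 × 10⁻³, so Δρ ≈ 4.166 kg m⁻³.
N² = (g/ρ₀)·Δρ/Δz = g·(Δρ/ρ₀)/Δz = 9.8 × 4.0568 × 10⁻³ / 88 = 4.5178 × 10⁻⁴ s⁻² ≈ 4.52 × 10⁻⁴ s⁻².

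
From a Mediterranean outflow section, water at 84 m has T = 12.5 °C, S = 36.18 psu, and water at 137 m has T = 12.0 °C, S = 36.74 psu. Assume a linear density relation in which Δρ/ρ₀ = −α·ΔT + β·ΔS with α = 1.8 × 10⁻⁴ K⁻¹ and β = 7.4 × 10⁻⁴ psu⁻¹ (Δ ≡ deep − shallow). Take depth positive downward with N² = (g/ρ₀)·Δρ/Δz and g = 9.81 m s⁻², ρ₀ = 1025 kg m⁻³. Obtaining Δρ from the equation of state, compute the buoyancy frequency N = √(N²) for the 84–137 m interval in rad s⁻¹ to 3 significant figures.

9.66 × 10⁻³ rad s⁻¹

ΔT = -0.5 K, ΔS = +0.56 psu (deep − shallow).
Δρ/ρ₀ = −αΔT + βΔS = 9.00 × 10⁻⁵ + 4.144 × 10⁻⁴ = 5.044 × 10⁻⁴, so Δρ ≈ 0.5170 kg m⁻³.
N² = (g/ρ₀)·Δρ/Δz = g·(Δρ/ρ₀)/Δz = 9.81 × 5.044 × 10⁻⁴ / 53 = 9.3362 × 10⁻⁵ s⁻².
N = √(9.3362 × 10⁻⁵) = 9.6624 × 10⁻³ rad s⁻¹ ≈ 9.66 × 10⁻³ rad s⁻¹.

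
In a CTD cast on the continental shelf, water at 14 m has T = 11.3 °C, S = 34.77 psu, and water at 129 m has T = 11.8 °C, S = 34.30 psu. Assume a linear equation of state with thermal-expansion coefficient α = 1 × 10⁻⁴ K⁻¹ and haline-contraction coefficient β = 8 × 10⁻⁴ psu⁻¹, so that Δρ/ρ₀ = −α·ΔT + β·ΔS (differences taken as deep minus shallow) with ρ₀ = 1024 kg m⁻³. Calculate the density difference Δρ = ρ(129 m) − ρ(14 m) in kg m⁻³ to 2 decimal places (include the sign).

ΔT = +0.5 K, ΔS = -0.47 psu (deep − shallow).
Δρ/ρ₀ = −(1 × 10⁻⁴)(+0.5) + (8 × 10⁻⁴)(-0.47) = -4.26 × 10⁻⁴.
Δρ = 1024 × (-4.26 × 10⁻⁴) = -0.44 kg m⁻³.
Negative Δρ: lighter below, statically unstable.

-0.44 kg m⁻³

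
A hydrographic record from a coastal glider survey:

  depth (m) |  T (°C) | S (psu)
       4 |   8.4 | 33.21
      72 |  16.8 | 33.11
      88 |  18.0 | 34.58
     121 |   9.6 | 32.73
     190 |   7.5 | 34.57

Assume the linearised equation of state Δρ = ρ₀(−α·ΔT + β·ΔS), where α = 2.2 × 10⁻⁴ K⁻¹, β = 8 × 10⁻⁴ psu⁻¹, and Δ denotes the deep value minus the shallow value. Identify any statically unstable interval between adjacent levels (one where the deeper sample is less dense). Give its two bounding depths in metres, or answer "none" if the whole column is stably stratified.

Evaluate Δρ/ρ₀ = −αΔT + βΔS across each adjacent pair:
  4–72 m: −αΔT+βΔS = −(2.2 × 10⁻⁴)(+8.4)+(8 × 10⁻⁴)(-0.10) = -1.9 × 10⁻³ → UNSTABLE
  72–88 m: −αΔT+βΔS = −(2.2 × 10⁻⁴)(+1.2)+(8 × 10⁻⁴)(+1.47) = 9.1 × 10⁻⁴ → stable
  88–121 m: −αΔT+βΔS = −(2.2 × 10⁻⁴)(-8.4)+(8 × 10⁻⁴)(-1.85) = 3.7 × 10⁻⁴ → stable
  121–190 m: −αΔT+βΔS = −(2.2 × 10⁻⁴)(-2.1)+(8 × 10⁻⁴)(+1.84) = 1.9 × 10⁻³ → stable
The 4–72 m interval has Δρ < 0: lighter water underlies denser water.

4–72 m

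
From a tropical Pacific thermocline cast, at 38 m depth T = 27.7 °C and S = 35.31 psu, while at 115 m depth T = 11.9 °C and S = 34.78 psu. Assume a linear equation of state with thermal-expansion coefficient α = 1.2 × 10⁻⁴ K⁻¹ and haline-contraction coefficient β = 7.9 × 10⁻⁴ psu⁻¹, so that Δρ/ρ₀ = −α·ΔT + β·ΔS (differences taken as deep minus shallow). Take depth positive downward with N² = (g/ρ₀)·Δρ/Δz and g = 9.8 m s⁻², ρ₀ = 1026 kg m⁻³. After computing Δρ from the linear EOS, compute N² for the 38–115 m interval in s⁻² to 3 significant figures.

ΔT = -15.8 K, ΔS = -0.53 psu (deep − shallow).
Δρ/ρ₀ = −αΔT + βΔS = 1.896 × 10⁻³ − 4.187 × 10⁻⁴ = 1.4773 × 10⁻³, so Δρ ≈ 1.516 kg m⁻³.
N² = (g/ρ₀)·Δρ/Δz = g·(Δρ/ρ₀)/Δz = 9.8 × 1.4773 × 10⁻³ / 77 = 1.8802 × 10⁻⁴ s⁻² ≈ 1.88 × 10⁻⁴ s⁻².

1.88 × 10⁻⁴ s⁻²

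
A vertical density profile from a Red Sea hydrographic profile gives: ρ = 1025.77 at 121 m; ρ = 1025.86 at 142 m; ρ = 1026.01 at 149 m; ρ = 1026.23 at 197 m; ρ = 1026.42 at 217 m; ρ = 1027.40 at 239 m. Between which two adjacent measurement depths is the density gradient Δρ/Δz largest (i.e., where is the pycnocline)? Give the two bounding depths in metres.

217–239 m

Compute the density gradient over each adjacent pair:
  121–142 m: Δρ/Δz = 0.09/21 = 4.3 × 10⁻³ kg m⁻⁴
  142–149 m: Δρ/Δz = 0.15/7 = 0.021 kg m⁻⁴
  149–197 m: Δρ/Δz = 0.22/48 = 4.6 × 10⁻³ kg m⁻⁴
  197–217 m: Δρ/Δz = 0.19/20 = 9.5 × 10⁻³ kg m⁻⁴
  217–239 m: Δρ/Δz = 0.98/22 = 0.045 kg m⁻⁴
The largest gradient is in the 217–239 m interval — the pycnocline.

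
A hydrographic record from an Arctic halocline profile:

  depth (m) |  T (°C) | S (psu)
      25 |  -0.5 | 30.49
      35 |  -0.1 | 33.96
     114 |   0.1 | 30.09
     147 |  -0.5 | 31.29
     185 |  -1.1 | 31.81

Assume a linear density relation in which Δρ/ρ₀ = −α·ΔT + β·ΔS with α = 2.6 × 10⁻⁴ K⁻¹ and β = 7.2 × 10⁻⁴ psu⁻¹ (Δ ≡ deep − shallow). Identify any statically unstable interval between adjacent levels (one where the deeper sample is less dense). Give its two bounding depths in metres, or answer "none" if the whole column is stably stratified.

Evaluate Δρ/ρ₀ = −αΔT + βΔS across each adjacent pair:
  25–35 m: −αΔT+βΔS = −(2.6 × 10⁻⁴)(+0.4)+(7.2 × 10⁻⁴)(+3.47) = 2.4 × 10⁻³ → stable
  35–114 m: −αΔT+βΔS = −(2.6 × 10⁻⁴)(+0.2)+(7.2 × 10⁻⁴)(-3.87) = -2.8 × 10⁻³ → UNSTABLE
  114–147 m: −αΔT+βΔS = −(2.6 × 10⁻⁴)(-0.6)+(7.2 × 10⁻⁴)(+1.20) = 1.0 × 10⁻³ → stable
  147–185 m: −αΔT+βΔS = −(2.6 × 10⁻⁴)(-0.6)+(7.2 × 10⁻⁴)(+0.52) = 5.3 × 10⁻⁴ → stable
The 35–114 m interval has Δρ < 0: lighter water underlies denser water.

35–114 m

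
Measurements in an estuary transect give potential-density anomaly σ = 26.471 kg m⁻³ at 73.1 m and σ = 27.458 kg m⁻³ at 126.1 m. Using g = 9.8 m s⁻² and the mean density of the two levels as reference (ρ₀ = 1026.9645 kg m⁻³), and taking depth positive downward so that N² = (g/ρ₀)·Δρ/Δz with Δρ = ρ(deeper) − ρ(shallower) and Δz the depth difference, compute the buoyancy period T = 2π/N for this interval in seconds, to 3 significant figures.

Δρ = 1027.458 − 1026.471 = 0.987 kg m⁻³ over Δz = 126.1 − 73.1 = 53 m.
N² = (9.8/1026.9645) × (0.987/53) = 1.7771 × 10⁻⁴ s⁻².
N = √(1.7771 × 10⁻⁴) = 0.013331 rad s⁻¹, so T = 2π/N = 471.32 s ≈ 471 s.

471 s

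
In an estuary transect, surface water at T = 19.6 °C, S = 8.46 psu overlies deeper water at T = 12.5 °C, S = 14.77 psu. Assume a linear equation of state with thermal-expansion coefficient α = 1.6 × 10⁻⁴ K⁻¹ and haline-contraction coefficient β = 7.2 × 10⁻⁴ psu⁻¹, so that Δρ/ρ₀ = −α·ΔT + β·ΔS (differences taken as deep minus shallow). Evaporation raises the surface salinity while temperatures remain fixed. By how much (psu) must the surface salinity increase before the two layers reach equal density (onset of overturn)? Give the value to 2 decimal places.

Neutral buoyancy requires −α(T_deep − T_surf) + β(S_deep − S_surf′) = 0.
S_surf′ = S_deep − (α/β)·ΔT = 14.77 − (1.6 × 10⁻⁴/7.2 × 10⁻⁴)·(-7.1) = 16.3478 psu.
Increase required: 16.3478 − 8.46 = 7.8878 psu.

7.89 psu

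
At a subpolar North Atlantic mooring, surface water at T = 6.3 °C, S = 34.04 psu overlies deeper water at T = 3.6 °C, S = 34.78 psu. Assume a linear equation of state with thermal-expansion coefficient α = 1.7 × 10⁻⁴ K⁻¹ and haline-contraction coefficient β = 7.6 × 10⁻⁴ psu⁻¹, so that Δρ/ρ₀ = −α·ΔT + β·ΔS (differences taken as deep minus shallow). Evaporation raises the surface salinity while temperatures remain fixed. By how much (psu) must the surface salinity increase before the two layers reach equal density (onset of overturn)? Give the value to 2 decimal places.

Neutral buoyancy requires −α(T_deep − T_surf) + β(S_deep − S_surf′) = 0.
S_surf′ = S_deep − (α/β)·ΔT = 34.78 − (1.7 × 10⁻⁴/7.6 × 10⁻⁴)·(-2.7) = 35.3839 psu.
Increase required: 35.3839 − 34.04 = 1.3439 psu.

1.34 psu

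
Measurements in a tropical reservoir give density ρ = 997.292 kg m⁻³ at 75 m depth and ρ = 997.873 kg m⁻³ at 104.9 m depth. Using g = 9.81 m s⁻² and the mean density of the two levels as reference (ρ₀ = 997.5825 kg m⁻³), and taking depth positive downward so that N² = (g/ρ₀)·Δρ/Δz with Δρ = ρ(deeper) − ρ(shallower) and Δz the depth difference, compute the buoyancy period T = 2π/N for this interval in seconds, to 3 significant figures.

455 s

Δρ = 997.873 − 997.292 = 0.581 kg m⁻³ over Δz = 104.9 − 75 = 29.9 m.
N² = (9.81/997.5825) × (0.581/29.9) = 1.9108 × 10⁻⁴ s⁻².
N = √(1.9108 × 10⁻⁴) = 0.013823 rad s⁻¹, so T = 2π/N = 454.55 s ≈ 455 s.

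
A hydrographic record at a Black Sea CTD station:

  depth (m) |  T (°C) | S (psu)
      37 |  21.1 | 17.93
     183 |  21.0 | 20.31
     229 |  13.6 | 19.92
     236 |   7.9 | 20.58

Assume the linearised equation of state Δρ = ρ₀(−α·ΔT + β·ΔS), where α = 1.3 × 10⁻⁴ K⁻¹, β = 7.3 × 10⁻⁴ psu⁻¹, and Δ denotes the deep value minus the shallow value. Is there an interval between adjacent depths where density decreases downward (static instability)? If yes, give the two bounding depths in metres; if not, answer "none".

none

Evaluate Δρ/ρ₀ = −αΔT + βΔS across each adjacent pair:
  37–183 m: −αΔT+βΔS = −(1.3 × 10⁻⁴)(-0.1)+(7.3 × 10⁻⁴)(+2.38) = 1.8 × 10⁻³ → stable
  183–229 m: −αΔT+βΔS = −(1.3 × 10⁻⁴)(-7.4)+(7.3 × 10⁻⁴)(-0.39) = 6.8 × 10⁻⁴ → stable
  229–236 m: −αΔT+βΔS = −(1.3 × 10⁻⁴)(-5.7)+(7.3 × 10⁻⁴)(+0.66) = 1.2 × 10⁻³ → stable
Every interval has Δρ > 0: the column is stably stratified throughout.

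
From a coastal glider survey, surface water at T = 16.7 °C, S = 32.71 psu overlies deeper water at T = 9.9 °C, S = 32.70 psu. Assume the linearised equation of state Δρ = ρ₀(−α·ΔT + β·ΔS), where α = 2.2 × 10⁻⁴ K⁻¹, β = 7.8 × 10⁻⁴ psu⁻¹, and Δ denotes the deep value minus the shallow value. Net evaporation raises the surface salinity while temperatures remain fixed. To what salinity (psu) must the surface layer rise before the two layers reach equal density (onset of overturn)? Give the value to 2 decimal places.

34.62 psu

Neutral buoyancy requires −α(T_deep − T_surf) + β(S_deep − S_surf′) = 0.
S_surf′ = S_deep − (α/β)·ΔT = 32.70 − (2.2 × 10⁻⁴/7.8 × 10⁻⁴)·(-6.8) = 34.6179 psu.
Increase required: 34.6179 − 32.71 = 1.9079 psu.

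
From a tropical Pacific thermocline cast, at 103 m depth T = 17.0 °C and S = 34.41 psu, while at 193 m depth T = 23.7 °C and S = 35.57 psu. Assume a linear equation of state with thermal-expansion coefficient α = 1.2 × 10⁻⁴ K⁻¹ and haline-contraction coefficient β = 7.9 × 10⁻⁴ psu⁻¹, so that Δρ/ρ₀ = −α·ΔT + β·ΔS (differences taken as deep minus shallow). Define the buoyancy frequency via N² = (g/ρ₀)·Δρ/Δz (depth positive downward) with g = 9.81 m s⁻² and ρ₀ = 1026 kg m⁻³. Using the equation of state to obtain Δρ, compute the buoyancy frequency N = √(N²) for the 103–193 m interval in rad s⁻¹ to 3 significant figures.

3.50 × 10⁻³ rad s⁻¹

ΔT = +6.7 K, ΔS = +1.16 psu (deep − shallow).
Δρ/ρ₀ = −αΔT + βΔS = -8.04 × 10⁻⁴ + 9.164 × 10⁻⁴ = 1.124 × 10⁻⁴, so Δρ ≈ 0.1153 kg m⁻³.
N² = (g/ρ₀)·Δρ/Δz = g·(Δρ/ρ₀)/Δz = 9.81 × 1.124 × 10⁻⁴ / 90 = 1.2252 × 10⁻⁵ s⁻².
N = √(1.2252 × 10⁻⁵) = 3.5003 × 10⁻³ rad s⁻¹ ≈ 3.50 × 10⁻³ rad s⁻¹.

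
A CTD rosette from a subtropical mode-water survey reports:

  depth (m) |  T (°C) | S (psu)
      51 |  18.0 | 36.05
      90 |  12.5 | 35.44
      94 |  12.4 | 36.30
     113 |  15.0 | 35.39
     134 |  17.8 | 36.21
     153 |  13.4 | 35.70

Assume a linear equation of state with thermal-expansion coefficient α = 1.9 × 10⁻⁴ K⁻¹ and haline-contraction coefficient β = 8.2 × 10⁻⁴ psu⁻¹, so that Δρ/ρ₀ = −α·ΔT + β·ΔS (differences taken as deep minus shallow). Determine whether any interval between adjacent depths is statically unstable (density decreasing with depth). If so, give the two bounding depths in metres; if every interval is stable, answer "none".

Evaluate Δρ/ρ₀ = −αΔT + βΔS across each adjacent pair:
  51–90 m: −αΔT+βΔS = −(1.9 × 10⁻⁴)(-5.5)+(8.2 × 10⁻⁴)(-0.61) = 5.4 × 10⁻⁴ → stable
  90–94 m: −αΔT+βΔS = −(1.9 × 10⁻⁴)(-0.1)+(8.2 × 10⁻⁴)(+0.86) = 7.2 × 10⁻⁴ → stable
  94–113 m: −αΔT+βΔS = −(1.9 × 10⁻⁴)(+2.6)+(8.2 × 10⁻⁴)(-0.91) = -1.2 × 10⁻³ → UNSTABLE
  113–134 m: −αΔT+βΔS = −(1.9 × 10⁻⁴)(+2.8)+(8.2 × 10⁻⁴)(+0.82) = 1.4 × 10⁻⁴ → stable
  134–153 m: −αΔT+βΔS = −(1.9 × 10⁻⁴)(-4.4)+(8.2 × 10⁻⁴)(-0.51) = 4.2 × 10⁻⁴ → stable
The 94–113 m interval has Δρ < 0: lighter water underlies denser water.

94–113 m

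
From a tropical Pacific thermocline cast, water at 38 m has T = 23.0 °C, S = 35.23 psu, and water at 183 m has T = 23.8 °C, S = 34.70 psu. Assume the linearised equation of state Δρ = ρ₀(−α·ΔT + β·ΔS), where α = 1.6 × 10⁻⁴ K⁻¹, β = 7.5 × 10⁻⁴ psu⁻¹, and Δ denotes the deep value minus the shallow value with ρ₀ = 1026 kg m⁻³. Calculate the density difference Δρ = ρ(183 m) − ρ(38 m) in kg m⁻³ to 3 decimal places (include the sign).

ΔT = +0.8 K, ΔS = -0.53 psu (deep − shallow).
Δρ/ρ₀ = −(1.6 × 10⁻⁴)(+0.8) + (7.5 × 10⁻⁴)(-0.53) = -5.255 × 10⁻⁴.
Δρ = 1026 × (-5.255 × 10⁻⁴) = -0.539 kg m⁻³.
Negative Δρ: lighter below, statically unstable.

-0.539 kg m⁻³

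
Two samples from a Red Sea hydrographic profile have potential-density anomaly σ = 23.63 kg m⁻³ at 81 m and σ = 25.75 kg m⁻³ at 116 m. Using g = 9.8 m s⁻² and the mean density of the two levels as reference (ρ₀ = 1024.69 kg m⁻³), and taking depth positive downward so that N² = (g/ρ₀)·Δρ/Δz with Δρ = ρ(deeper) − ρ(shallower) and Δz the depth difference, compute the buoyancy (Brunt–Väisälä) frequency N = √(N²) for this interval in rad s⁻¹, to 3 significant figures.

Δρ = 1025.75 − 1023.63 = 2.12 kg m⁻³ over Δz = 116 − 81 = 35 m.
N² = (9.8/1024.69) × (2.12/35) = 5.7930 × 10⁻⁴ s⁻².
N = √(5.7930 × 10⁻⁴) = 0.024069 rad s⁻¹ ≈ 0.0241 rad s⁻¹.

0.0241 rad s⁻¹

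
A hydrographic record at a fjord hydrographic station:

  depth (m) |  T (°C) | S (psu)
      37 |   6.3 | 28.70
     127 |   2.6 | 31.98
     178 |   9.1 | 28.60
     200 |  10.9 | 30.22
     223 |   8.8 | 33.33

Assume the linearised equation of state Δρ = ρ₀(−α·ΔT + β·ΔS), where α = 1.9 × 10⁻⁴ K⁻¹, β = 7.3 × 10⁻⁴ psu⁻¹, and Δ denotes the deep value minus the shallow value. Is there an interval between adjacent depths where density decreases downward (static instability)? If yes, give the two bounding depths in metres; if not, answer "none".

127–178 m

Evaluate Δρ/ρ₀ = −αΔT + βΔS across each adjacent pair:
  37–127 m: −αΔT+βΔS = −(1.9 × 10⁻⁴)(-3.7)+(7.3 × 10⁻⁴)(+3.28) = 3.1 × 10⁻³ → stable
  127–178 m: −αΔT+βΔS = −(1.9 × 10⁻⁴)(+6.5)+(7.3 × 10⁻⁴)(-3.38) = -3.7 × 10⁻³ → UNSTABLE
  178–200 m: −αΔT+βΔS = −(1.9 × 10⁻⁴)(+1.8)+(7.3 × 10⁻⁴)(+1.62) = 8.4 × 10⁻⁴ → stable
  200–223 m: −αΔT+βΔS = −(1.9 × 10⁻⁴)(-2.1)+(7.3 × 10⁻⁴)(+3.11) = 2.7 × 10⁻³ → stable
The 127–178 m interval has Δρ < 0: lighter water underlies denser water.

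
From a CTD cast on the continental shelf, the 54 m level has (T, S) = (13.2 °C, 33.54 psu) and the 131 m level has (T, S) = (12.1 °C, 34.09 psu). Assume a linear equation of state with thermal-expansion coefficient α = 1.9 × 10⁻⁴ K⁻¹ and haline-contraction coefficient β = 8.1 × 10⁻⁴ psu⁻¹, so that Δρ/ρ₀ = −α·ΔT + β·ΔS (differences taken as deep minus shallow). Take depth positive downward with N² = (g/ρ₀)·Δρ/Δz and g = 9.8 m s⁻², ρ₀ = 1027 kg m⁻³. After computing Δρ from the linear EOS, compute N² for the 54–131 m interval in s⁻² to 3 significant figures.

8.33 × 10⁻⁵ s⁻²

ΔT = -1.1 K, ΔS = +0.55 psu (deep − shallow).
Δρ/ρ₀ = −αΔT + βΔS = 2.09 × 10⁻⁴ + 4.455 × 10⁻⁴ = 6.545 × 10⁻⁴, so Δρ ≈ 0.6722 kg m⁻³.
N² = (g/ρ₀)·Δρ/Δz = g·(Δρ/ρ₀)/Δz = 9.8 × 6.545 × 10⁻⁴ / 77 = 8.3300 × 10⁻⁵ s⁻² ≈ 8.33 × 10⁻⁵ s⁻².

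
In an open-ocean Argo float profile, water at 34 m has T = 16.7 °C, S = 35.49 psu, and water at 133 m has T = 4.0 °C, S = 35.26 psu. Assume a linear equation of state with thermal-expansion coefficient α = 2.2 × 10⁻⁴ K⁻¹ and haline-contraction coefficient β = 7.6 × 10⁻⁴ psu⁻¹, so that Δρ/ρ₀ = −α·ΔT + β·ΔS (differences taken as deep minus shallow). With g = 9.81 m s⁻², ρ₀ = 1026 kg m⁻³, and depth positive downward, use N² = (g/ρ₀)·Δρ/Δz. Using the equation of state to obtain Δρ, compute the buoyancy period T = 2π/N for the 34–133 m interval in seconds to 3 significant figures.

390 s

ΔT = -12.7 K, ΔS = -0.23 psu (deep − shallow).
Δρ/ρ₀ = −αΔT + βΔS = 2.794 × 10⁻³ − 1.748 × 10⁻⁴ = 2.6192 × 10⁻³, so Δρ ≈ 2.687 kg m⁻³.
N² = (g/ρ₀)·Δρ/Δz = g·(Δρ/ρ₀)/Δz = 9.81 × 2.6192 × 10⁻³ / 99 = 2.5954 × 10⁻⁴ s⁻².
N = √(2.5954 × 10⁻⁴) = 0.016110 rad s⁻¹ → T = 2π/N = 390.02 s ≈ 390 s.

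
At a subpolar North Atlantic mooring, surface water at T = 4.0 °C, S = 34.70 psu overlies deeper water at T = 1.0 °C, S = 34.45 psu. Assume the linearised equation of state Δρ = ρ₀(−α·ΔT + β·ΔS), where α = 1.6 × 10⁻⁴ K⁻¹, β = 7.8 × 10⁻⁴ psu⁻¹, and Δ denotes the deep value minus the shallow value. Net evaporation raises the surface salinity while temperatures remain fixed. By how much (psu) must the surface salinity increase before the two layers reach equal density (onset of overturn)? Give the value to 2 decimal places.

Neutral buoyancy requires −α(T_deep − T_surf) + β(S_deep − S_surf′) = 0.
S_surf′ = S_deep − (α/β)·ΔT = 34.45 − (1.6 × 10⁻⁴/7.8 × 10⁻⁴)·(-3.0) = 35.0654 psu.
Increase required: 35.0654 − 34.70 = 0.3654 psu.

0.37 psu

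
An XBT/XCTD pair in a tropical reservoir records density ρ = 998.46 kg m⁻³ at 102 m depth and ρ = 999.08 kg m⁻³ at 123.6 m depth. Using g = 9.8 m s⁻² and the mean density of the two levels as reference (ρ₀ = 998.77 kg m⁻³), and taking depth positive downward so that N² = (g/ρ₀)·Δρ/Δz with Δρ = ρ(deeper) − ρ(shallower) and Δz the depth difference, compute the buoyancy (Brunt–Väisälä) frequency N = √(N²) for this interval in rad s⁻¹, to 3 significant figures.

Δρ = 999.08 − 998.46 = 0.62 kg m⁻³ over Δz = 123.6 − 102 = 21.6 m.
N² = (9.8/998.77) × (0.62/21.6) = 2.8164 × 10⁻⁴ s⁻².
N = √(2.8164 × 10⁻⁴) = 0.016782 rad s⁻¹ ≈ 0.0168 rad s⁻¹.

0.0168 rad s⁻¹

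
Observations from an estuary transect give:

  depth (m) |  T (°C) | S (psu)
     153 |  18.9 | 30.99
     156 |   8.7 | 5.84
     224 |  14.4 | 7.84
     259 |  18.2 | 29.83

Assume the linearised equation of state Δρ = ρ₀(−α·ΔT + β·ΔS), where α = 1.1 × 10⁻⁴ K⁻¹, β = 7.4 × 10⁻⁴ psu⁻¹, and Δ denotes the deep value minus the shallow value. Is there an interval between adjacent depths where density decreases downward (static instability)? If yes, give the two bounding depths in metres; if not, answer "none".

153–156 m

Evaluate Δρ/ρ₀ = −αΔT + βΔS across each adjacent pair:
  153–156 m: −αΔT+βΔS = −(1.1 × 10⁻⁴)(-10.2)+(7.4 × 10⁻⁴)(-25.15) = -0.017 → UNSTABLE
  156–224 m: −αΔT+βΔS = −(1.1 × 10⁻⁴)(+5.7)+(7.4 × 10⁻⁴)(+2.00) = 8.5 × 10⁻⁴ → stable
  224–259 m: −αΔT+βΔS = −(1.1 × 10⁻⁴)(+3.8)+(7.4 × 10⁻⁴)(+21.99) = 0.016 → stable
The 153–156 m interval has Δρ < 0: lighter water underlies denser water.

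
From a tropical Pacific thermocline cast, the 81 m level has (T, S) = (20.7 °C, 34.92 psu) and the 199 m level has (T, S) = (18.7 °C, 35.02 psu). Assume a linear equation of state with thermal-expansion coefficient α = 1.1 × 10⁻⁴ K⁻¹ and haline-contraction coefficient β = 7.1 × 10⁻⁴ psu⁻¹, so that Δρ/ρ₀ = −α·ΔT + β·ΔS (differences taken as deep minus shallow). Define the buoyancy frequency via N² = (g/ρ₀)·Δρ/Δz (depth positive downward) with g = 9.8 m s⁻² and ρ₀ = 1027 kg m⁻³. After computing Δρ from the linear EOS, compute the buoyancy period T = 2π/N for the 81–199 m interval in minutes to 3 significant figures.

21.3 min

ΔT = -2.0 K, ΔS = +0.10 psu (deep − shallow).
Δρ/ρ₀ = −αΔT + βΔS = 2.20 × 10⁻⁴ + 7.10 × 10⁻⁵ = 2.91 × 10⁻⁴, so Δρ ≈ 0.2989 kg m⁻³.
N² = (g/ρ₀)·Δρ/Δz = g·(Δρ/ρ₀)/Δz = 9.8 × 2.91 × 10⁻⁴ / 118 = 2.4168 × 10⁻⁵ s⁻².
N = √(2.4168 × 10⁻⁵) = 4.9161 × 10⁻³ rad s⁻¹ → T = 2π/N = 1.2781 × 10³ s = 21.302 min ≈ 21.3 min.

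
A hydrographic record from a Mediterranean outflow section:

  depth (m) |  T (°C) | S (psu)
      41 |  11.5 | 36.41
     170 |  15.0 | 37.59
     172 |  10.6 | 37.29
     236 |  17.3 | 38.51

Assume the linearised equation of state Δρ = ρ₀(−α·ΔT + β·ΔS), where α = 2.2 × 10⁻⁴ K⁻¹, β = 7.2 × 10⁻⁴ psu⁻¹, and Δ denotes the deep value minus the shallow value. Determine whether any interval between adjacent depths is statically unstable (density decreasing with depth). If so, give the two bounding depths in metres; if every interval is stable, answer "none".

Evaluate Δρ/ρ₀ = −αΔT + βΔS across each adjacent pair:
  41–170 m: −αΔT+βΔS = −(2.2 × 10⁻⁴)(+3.5)+(7.2 × 10⁻⁴)(+1.18) = 8.0 × 10⁻⁵ → stable
  170–172 m: −αΔT+βΔS = −(2.2 × 10⁻⁴)(-4.4)+(7.2 × 10⁻⁴)(-0.30) = 7.5 × 10⁻⁴ → stable
  172–236 m: −αΔT+βΔS = −(2.2 × 10⁻⁴)(+6.7)+(7.2 × 10⁻⁴)(+1.22) = -6.0 × 10⁻⁴ → UNSTABLE
The 172–236 m interval has Δρ < 0: lighter water underlies denser water.

172–236 m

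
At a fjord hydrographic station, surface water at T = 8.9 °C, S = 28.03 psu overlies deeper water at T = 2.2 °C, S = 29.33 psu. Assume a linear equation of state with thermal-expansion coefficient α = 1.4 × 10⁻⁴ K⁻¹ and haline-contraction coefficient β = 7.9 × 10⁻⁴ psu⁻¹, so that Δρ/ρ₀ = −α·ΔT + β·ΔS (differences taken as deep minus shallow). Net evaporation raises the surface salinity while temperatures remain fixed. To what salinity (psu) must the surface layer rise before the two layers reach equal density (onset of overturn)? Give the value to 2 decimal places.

Neutral buoyancy requires −α(T_deep − T_surf) + β(S_deep − S_surf′) = 0.
S_surf′ = S_deep − (α/β)·ΔT = 29.33 − (1.4 × 10⁻⁴/7.9 × 10⁻⁴)·(-6.7) = 30.5173 psu.
Increase required: 30.5173 − 28.03 = 2.4873 psu.

30.52 psu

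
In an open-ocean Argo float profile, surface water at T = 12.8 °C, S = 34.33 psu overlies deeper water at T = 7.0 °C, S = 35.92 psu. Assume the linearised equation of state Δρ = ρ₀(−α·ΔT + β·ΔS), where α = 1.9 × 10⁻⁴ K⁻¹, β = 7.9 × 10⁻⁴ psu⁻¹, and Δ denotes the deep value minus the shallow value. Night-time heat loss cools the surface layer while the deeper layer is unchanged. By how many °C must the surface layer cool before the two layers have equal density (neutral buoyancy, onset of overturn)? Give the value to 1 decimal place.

12.4 °C

Neutral buoyancy requires Δρ = 0, i.e. −α(T_deep − T_surf′) + β(S_deep − S_surf) = 0.
T_surf′ = T_deep − (β/α)·ΔS = 7.0 − (7.9 × 10⁻⁴/1.9 × 10⁻⁴)·(+1.59) = 0.389 °C.
Cooling required: 12.8 − (0.389) = 12.411 °C.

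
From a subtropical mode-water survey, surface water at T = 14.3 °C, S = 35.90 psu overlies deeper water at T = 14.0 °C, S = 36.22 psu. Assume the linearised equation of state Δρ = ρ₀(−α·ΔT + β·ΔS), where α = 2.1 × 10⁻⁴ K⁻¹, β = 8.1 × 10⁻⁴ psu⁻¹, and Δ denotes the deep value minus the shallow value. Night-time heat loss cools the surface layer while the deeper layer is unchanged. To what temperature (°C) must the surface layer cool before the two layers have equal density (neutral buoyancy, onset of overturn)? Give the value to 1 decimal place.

12.8 °C

Neutral buoyancy requires Δρ = 0, i.e. −α(T_deep − T_surf′) + β(S_deep − S_surf) = 0.
T_surf′ = T_deep − (β/α)·ΔS = 14.0 − (8.1 × 10⁻⁴/2.1 × 10⁻⁴)·(+0.32) = 12.766 °C.
Cooling required: 14.3 − (12.766) = 1.534 °C.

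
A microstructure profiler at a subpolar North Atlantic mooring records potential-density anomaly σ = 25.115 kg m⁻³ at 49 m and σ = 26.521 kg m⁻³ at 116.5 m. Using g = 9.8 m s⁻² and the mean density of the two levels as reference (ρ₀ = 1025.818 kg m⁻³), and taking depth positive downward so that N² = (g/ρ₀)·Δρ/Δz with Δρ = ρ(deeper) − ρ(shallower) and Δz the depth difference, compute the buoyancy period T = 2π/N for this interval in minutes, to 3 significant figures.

7.42 min

Δρ = 1026.521 − 1025.115 = 1.406 kg m⁻³ over Δz = 116.5 − 49 = 67.5 m.
N² = (9.8/1025.818) × (1.406/67.5) = 1.9899 × 10⁻⁴ s⁻².
N = √(1.9899 × 10⁻⁴) = 0.014106 rad s⁻¹, so T = 2π/N = 445.43 s = 7.4238 min ≈ 7.42 min.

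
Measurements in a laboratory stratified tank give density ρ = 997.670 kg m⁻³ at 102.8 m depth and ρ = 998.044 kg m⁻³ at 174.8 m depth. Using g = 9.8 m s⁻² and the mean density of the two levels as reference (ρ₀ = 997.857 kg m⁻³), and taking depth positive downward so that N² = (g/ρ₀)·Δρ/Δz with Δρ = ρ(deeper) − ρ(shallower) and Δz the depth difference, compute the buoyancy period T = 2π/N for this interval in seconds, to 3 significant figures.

Δρ = 998.044 − 997.670 = 0.374 kg m⁻³ over Δz = 174.8 − 102.8 = 72 m.
N² = (9.8/997.857) × (0.374/72) = 5.1015 × 10⁻⁵ s⁻².
N = √(5.1015 × 10⁻⁵) = 7.1425 × 10⁻³ rad s⁻¹, so T = 2π/N = 879.69 s ≈ 880 s.

880 s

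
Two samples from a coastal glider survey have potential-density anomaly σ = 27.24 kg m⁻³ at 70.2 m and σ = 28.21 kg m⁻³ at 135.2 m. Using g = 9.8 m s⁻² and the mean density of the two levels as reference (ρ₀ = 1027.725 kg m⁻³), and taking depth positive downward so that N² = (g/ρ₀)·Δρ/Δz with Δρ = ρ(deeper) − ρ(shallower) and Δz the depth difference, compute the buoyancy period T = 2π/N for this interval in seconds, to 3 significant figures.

527 s

Δρ = 1028.21 − 1027.24 = 0.97 kg m⁻³ over Δz = 135.2 − 70.2 = 65 m.
N² = (9.8/1027.725) × (0.97/65) = 1.4230 × 10⁻⁴ s⁻².
N = √(1.4230 × 10⁻⁴) = 0.011929 rad s⁻¹, so T = 2π/N = 526.72 s ≈ 527 s.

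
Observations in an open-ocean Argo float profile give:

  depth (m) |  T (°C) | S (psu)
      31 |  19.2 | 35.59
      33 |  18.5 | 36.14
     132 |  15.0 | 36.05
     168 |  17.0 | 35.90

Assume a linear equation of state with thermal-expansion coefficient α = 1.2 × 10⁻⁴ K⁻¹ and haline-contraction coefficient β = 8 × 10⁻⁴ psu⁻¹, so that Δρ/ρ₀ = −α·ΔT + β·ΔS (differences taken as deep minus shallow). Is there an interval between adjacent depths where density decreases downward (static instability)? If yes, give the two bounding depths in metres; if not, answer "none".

132–168 m

Evaluate Δρ/ρ₀ = −αΔT + βΔS across each adjacent pair:
  31–33 m: −αΔT+βΔS = −(1.2 × 10⁻⁴)(-0.7)+(8 × 10⁻⁴)(+0.55) = 5.2 × 10⁻⁴ → stable
  33–132 m: −αΔT+βΔS = −(1.2 × 10⁻⁴)(-3.5)+(8 × 10⁻⁴)(-0.09) = 3.5 × 10⁻⁴ → stable
  132–168 m: −αΔT+βΔS = −(1.2 × 10⁻⁴)(+2.0)+(8 × 10⁻⁴)(-0.15) = -3.6 × 10⁻⁴ → UNSTABLE
The 132–168 m interval has Δρ < 0: lighter water underlies denser water.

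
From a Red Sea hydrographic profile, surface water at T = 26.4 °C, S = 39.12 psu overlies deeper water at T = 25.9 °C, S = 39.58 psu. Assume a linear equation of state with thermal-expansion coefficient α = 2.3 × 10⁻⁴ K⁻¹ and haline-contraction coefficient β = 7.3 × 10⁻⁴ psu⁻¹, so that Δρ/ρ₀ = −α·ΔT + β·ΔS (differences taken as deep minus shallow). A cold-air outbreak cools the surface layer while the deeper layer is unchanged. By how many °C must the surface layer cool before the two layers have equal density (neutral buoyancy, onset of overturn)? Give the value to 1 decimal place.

2.0 °C

Neutral buoyancy requires Δρ = 0, i.e. −α(T_deep − T_surf′) + β(S_deep − S_surf) = 0.
T_surf′ = T_deep − (β/α)·ΔS = 25.9 − (7.3 × 10⁻⁴/2.3 × 10⁻⁴)·(+0.46) = 24.440 °C.
Cooling required: 26.4 − (24.440) = 1.960 °C.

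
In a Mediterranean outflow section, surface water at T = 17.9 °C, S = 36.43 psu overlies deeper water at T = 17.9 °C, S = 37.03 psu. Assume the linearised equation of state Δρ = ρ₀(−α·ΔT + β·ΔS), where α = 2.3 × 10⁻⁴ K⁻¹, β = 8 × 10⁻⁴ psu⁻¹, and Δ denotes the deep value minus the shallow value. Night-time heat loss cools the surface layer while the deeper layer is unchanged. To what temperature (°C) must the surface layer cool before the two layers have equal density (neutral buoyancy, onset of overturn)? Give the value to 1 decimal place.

Neutral buoyancy requires Δρ = 0, i.e. −α(T_deep − T_surf′) + β(S_deep − S_surf) = 0.
T_surf′ = T_deep − (β/α)·ΔS = 17.9 − (8 × 10⁻⁴/2.3 × 10⁻⁴)·(+0.60) = 15.813 °C.
Cooling required: 17.9 − (15.813) = 2.087 °C.

15.8 °C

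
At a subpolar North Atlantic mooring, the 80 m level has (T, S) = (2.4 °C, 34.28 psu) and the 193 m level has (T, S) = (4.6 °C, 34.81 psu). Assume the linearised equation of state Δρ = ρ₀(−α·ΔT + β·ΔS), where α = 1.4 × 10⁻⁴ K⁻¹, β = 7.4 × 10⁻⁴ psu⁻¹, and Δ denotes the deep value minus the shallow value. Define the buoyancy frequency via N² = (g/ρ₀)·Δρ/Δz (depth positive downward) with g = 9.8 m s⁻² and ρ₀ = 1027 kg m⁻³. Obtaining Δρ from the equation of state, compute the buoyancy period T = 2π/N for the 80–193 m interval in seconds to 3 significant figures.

ΔT = +2.2 K, ΔS = +0.53 psu (deep − shallow).
Δρ/ρ₀ = −αΔT + βΔS = -3.08 × 10⁻⁴ + 3.922 × 10⁻⁴ = 8.42 × 10⁻⁵, so Δρ ≈ 0.08647 kg m⁻³.
N² = (g/ρ₀)·Δρ/Δz = g·(Δρ/ρ₀)/Δz = 9.8 × 8.42 × 10⁻⁵ / 113 = 7.3023 × 10⁻⁶ s⁻².
N = √(7.3023 × 10⁻⁶) = 2.7023 × 10⁻³ rad s⁻¹ → T = 2π/N = 2.3251 × 10³ s ≈ 2.33 × 10³ s.

2.33 × 10³ s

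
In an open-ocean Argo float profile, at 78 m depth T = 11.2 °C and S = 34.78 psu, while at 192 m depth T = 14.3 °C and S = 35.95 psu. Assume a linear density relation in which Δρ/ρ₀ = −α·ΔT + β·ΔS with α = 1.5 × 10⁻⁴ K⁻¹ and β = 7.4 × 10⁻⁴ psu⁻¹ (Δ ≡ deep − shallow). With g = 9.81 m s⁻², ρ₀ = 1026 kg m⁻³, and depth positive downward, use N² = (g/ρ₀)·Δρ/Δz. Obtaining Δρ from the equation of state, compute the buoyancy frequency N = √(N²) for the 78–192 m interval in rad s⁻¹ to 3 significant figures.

ΔT = +3.1 K, ΔS = +1.17 psu (deep − shallow).
Δρ/ρ₀ = −αΔT + βΔS = -4.65 × 10⁻⁴ + 8.658 × 10⁻⁴ = 4.008 × 10⁻⁴, so Δρ ≈ 0.4112 kg m⁻³.
N² = (g/ρ₀)·Δρ/Δz = g·(Δρ/ρ₀)/Δz = 9.81 × 4.008 × 10⁻⁴ / 114 = 3.4490 × 10⁻⁵ s⁻².
N = √(3.4490 × 10⁻⁵) = 5.8728 × 10⁻³ rad s⁻¹ ≈ 5.87 × 10⁻³ rad s⁻¹.

5.87 × 10⁻³ rad s⁻¹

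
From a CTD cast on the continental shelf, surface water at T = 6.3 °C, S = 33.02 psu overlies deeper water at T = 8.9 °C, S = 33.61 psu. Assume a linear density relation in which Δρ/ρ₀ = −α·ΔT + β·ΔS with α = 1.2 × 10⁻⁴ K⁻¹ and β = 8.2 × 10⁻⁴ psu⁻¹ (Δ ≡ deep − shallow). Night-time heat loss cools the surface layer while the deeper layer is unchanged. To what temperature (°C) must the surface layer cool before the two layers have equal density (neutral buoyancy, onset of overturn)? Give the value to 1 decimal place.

Neutral buoyancy requires Δρ = 0, i.e. −α(T_deep − T_surf′) + β(S_deep − S_surf) = 0.
T_surf′ = T_deep − (β/α)·ΔS = 8.9 − (8.2 × 10⁻⁴/1.2 × 10⁻⁴)·(+0.59) = 4.868 °C.
Cooling required: 6.3 − (4.868) = 1.432 °C.

4.9 °C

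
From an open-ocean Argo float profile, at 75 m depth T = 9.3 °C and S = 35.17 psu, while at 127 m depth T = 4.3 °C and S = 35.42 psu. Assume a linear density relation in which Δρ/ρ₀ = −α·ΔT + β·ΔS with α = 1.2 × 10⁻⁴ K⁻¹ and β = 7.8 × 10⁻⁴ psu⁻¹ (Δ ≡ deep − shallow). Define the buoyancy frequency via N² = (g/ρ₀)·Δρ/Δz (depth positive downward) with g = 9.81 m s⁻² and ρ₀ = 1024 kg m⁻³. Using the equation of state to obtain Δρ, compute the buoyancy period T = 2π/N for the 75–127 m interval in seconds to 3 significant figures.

513 s

ΔT = -5.0 K, ΔS = +0.25 psu (deep − shallow).
Δρ/ρ₀ = −αΔT + βΔS = 6.00 × 10⁻⁴ + 1.95 × 10⁻⁴ = 7.95 × 10⁻⁴, so Δρ ≈ 0.8141 kg m⁻³.
N² = (g/ρ₀)·Δρ/Δz = g·(Δρ/ρ₀)/Δz = 9.81 × 7.95 × 10⁻⁴ / 52 = 1.4998 × 10⁻⁴ s⁻².
N = √(1.4998 × 10⁻⁴) = 0.012247 rad s⁻¹ → T = 2π/N = 513.04 s ≈ 513 s.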